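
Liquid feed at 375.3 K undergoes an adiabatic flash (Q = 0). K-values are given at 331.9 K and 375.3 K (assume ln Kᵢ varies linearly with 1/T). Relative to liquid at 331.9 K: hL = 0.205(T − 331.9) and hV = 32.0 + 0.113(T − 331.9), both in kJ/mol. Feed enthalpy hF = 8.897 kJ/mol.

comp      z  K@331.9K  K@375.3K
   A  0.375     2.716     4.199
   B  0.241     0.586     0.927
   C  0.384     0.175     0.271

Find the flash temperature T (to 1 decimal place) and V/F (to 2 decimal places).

Adiabatic flash: solve Rachford–Rice at each trial T, then check hF = ψ·hV(T) + (1−ψ)·hL(T).
  T = 331.9 K: K = (2.716, 0.586, 0.175), RR gives ψ = 0.191, H_out = 6.120 kJ/mol
  T = 375.3 K: K = (4.199, 0.927, 0.271), RR gives ψ = 0.503, H_out = 22.972 kJ/mol
  T = 353.6 K: K = (3.423, 0.747, 0.221), RR gives ψ = 0.362, H_out = 15.315 kJ/mol
  T = 342.8 K: K = (3.062, 0.665, 0.197), RR gives ψ = 0.283, H_out = 11.012 kJ/mol
  T = 337.4 K: K = (2.888, 0.625, 0.186), RR gives ψ = 0.240, H_out = 8.673 kJ/mol
  T = 340.1 K: K = (2.974, 0.645, 0.192), RR gives ψ = 0.262, H_out = 9.861 kJ/mol
  T = 338.8 K: K = (2.933, 0.635, 0.189), RR gives ψ = 0.251, H_out = 9.294 kJ/mol
Linear interpolation between T = 337.4 (H_out = 8.673) and T = 338.8 (H_out = 9.294) on hF = 8.897 gives T ≈ 337.9 K, at which ψ = 0.24.

T = 337.9 K, V/F = 0.24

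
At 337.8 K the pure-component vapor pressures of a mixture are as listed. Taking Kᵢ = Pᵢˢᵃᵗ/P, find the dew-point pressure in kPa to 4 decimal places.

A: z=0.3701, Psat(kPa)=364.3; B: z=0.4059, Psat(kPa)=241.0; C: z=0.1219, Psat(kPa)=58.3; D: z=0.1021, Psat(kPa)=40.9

At the dew point ψ → 1, so Σzᵢ/Kᵢ = 1 with Kᵢ = Pᵢˢᵃᵗ/P ⇒ 1/P = Σzᵢ/Pᵢˢᵃᵗ.
1/P = 0.3701/364.3 + 0.4059/241.0 + 0.1219/58.3 + 0.1021/40.9 = 0.0072874 ⇒ P = 137.2232 kPa

Pdew = 137.2232 kPa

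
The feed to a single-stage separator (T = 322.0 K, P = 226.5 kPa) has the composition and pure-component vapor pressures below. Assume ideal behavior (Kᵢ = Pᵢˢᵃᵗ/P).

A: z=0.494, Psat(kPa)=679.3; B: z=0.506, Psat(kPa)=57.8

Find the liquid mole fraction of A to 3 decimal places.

x_A = 0.271

Raoult's law: Kᵢ = Pᵢˢᵃᵗ/P = Pᵢˢᵃᵗ/226.5.
  K_A = 679.3/226.5 = 2.99912, K_B = 57.8/226.5 = 0.25519
Let ψ = V/F and solve Σ zᵢ(Kᵢ−1)/(1+ψ(Kᵢ−1)) = 0.
Feasibility: ΣzᵢKᵢ = 1.611, Σzᵢ/Kᵢ = 2.148 — both > 1, two phases present.
Binary case is linear: z₁(K₁−1)(1+ψ(K₂−1)) + z₂(K₂−1)(1+ψ(K₁−1)) = 0
⇒ ψ = [z₁(K₁−1)+z₂(K₂−1)] / [−(K₁−1)(K₂−1)] = 0.6107/1.4890 = 0.410
Compositions from xᵢ = zᵢ/(1+ψ(Kᵢ−1)), yᵢ = Kᵢxᵢ:
  A: x = 0.271, y = 0.814
  B: x = 0.729, y = 0.186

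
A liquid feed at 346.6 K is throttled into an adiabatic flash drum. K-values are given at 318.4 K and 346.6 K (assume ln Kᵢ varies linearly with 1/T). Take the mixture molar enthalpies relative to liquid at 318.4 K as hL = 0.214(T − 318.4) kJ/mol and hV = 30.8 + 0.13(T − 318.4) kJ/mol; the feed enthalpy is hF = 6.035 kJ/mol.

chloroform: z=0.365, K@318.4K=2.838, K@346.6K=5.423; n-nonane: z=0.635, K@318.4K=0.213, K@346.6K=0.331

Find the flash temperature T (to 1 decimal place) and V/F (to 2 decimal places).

Adiabatic flash: solve Rachford–Rice at each trial T, then check hF = ψ·hV(T) + (1−ψ)·hL(T).
  T = 318.4 K: K = (2.838, 0.213), RR gives ψ = 0.118, H_out = 3.644 kJ/mol
  T = 346.6 K: K = (5.423, 0.331), RR gives ψ = 0.402, H_out = 17.465 kJ/mol
  T = 332.5 K: K = (3.977, 0.268), RR gives ψ = 0.285, H_out = 11.469 kJ/mol
  T = 325.4 K: K = (3.368, 0.239), RR gives ψ = 0.212, H_out = 7.893 kJ/mol
  T = 321.9 K: K = (3.095, 0.226), RR gives ψ = 0.168, H_out = 5.885 kJ/mol
  T = 323.6 K: K = (3.225, 0.232), RR gives ψ = 0.190, H_out = 6.886 kJ/mol
  T = 322.8 K: K = (3.163, 0.229), RR gives ψ = 0.180, H_out = 6.421 kJ/mol
  T = 322.4 K: K = (3.133, 0.228), RR gives ψ = 0.175, H_out = 6.185 kJ/mol
Linear interpolation between T = 321.9 (H_out = 5.885) and T = 322.4 (H_out = 6.185) on hF = 6.035 gives T ≈ 322.1 K, at which ψ = 0.17.

T = 322.1 K, V/F = 0.17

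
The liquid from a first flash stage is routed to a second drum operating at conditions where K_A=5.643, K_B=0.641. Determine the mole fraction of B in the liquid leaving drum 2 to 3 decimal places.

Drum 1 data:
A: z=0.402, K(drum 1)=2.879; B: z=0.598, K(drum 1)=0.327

Drum 1:
Let ψ₁ = V/F and solve Σ zᵢ(Kᵢ−1)/(1+ψ₁(Kᵢ−1)) = 0.
g(0) = ΣzᵢKᵢ − 1 = 0.353 and g(1) = 1 − Σzᵢ/Kᵢ = -0.968, so a root lies in (0, 1).
Binary case is linear: z₁(K₁−1)(1+ψ₁(K₂−1)) + z₂(K₂−1)(1+ψ₁(K₁−1)) = 0
⇒ ψ₁ = [z₁(K₁−1)+z₂(K₂−1)] / [−(K₁−1)(K₂−1)] = 0.3529/1.2646 = 0.279
Drum-1 compositions:
  A: x = 0.264, y = 0.759
  B: x = 0.736, y = 0.241
Drum-2 feed = drum-1 liquid: z₂ = (0.2637, 0.7363).
Drum 2:
Rachford–Rice: g(ψ₂) = Σ zᵢ(Kᵢ−1)/(1+ψ₂(Kᵢ−1)) = 0.
Check two-phase: ΣzᵢKᵢ = 1.960 > 1 and Σzᵢ/Kᵢ = 1.195 > 1, so g(0) = 0.960 > 0 and g(1) = -0.195 < 0.
Binary case is linear: z₁(K₁−1)(1+ψ₂(K₂−1)) + z₂(K₂−1)(1+ψ₂(K₁−1)) = 0
⇒ ψ₂ = [z₁(K₁−1)+z₂(K₂−1)] / [−(K₁−1)(K₂−1)] = 0.9601/1.6668 = 0.576
  A: x = 0.072, y = 0.405
  B: x = 0.928, y = 0.595

x_B (drum 2) = 0.928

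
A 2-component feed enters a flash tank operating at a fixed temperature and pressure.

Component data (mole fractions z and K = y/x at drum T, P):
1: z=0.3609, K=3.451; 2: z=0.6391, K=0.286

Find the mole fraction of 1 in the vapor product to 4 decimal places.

Material balance + equilibrium reduce to Σ zᵢ(Kᵢ−1)/(1+V/F(Kᵢ−1)) = 0.
Check two-phase: ΣzᵢKᵢ = 1.4282 > 1 and Σzᵢ/Kᵢ = 2.3392 > 1, so g(0) = 0.4282 > 0 and g(1) = -1.3392 < 0.
Binary case is linear: z₁(K₁−1)(1+V/F(K₂−1)) + z₂(K₂−1)(1+V/F(K₁−1)) = 0
⇒ V/F = [z₁(K₁−1)+z₂(K₂−1)] / [−(K₁−1)(K₂−1)] = 0.42825/1.75001 = 0.2447
Compositions from xᵢ = zᵢ/(1+V/F(Kᵢ−1)), yᵢ = Kᵢxᵢ:
  1: x = 0.2256, y = 0.7785
  2: x = 0.7744, y = 0.2215

y_1 = 0.7785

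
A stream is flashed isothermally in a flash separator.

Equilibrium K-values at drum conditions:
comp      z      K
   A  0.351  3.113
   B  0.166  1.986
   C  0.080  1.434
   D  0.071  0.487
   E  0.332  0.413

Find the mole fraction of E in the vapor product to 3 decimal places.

y_E = 0.245

Let ψ = V/F and solve Σ zᵢ(Kᵢ−1)/(1+ψ(Kᵢ−1)) = 0.
Feasibility: ΣzᵢKᵢ = 1.709, Σzᵢ/Kᵢ = 1.202 — both > 1, two phases present.
Newton–Raphson from ψ = 0.37:
  ψ = 0.370: g = 0.2722, g' = -0.807 → ψ = 0.707
  ψ = 0.707: g = 0.0298, g' = -0.697 → ψ = 0.750
Converged at ψ = 0.750.
Compositions from xᵢ = zᵢ/(1+ψ(Kᵢ−1)), yᵢ = Kᵢxᵢ:
  A: x = 0.136, y = 0.423
  B: x = 0.095, y = 0.190
  C: x = 0.060, y = 0.087
  D: x = 0.115, y = 0.056
  E: x = 0.593, y = 0.245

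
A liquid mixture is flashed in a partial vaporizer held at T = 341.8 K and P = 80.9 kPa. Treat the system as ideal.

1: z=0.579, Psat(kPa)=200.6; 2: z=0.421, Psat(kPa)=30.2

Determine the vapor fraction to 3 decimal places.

ψ = 0.639

Raoult's law: Kᵢ = Pᵢˢᵃᵗ/P = Pᵢˢᵃᵗ/80.9.
  K_1 = 200.6/80.9 = 2.47960, K_2 = 30.2/80.9 = 0.37330
Rachford–Rice: g(ψ) = Σ zᵢ(Kᵢ−1)/(1+ψ(Kᵢ−1)) = 0.
Feasibility: ΣzᵢKᵢ = 1.593, Σzᵢ/Kᵢ = 1.361 — both > 1, two phases present.
Binary case is linear: z₁(K₁−1)(1+ψ(K₂−1)) + z₂(K₂−1)(1+ψ(K₁−1)) = 0
⇒ ψ = [z₁(K₁−1)+z₂(K₂−1)] / [−(K₁−1)(K₂−1)] = 0.5929/0.9273 = 0.639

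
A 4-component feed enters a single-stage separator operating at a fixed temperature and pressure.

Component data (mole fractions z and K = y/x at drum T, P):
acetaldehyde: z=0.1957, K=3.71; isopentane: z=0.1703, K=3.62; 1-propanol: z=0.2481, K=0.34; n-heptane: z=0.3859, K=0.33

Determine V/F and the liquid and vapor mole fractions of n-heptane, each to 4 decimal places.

V/F = 0.3118, x_n-heptane = 0.4878, y_n-heptane = 0.1610

Rachford–Rice: g(V/F) = Σ zᵢ(Kᵢ−1)/(1+V/F(Kᵢ−1)) = 0.
Feasibility: ΣzᵢKᵢ = 1.5542, Σzᵢ/Kᵢ = 1.9989 — both > 1, two phases present.
Newton–Raphson from V/F = 0.31:
  V/F = 0.3100: g = 0.00223, g' = -1.2272 → V/F = 0.3118
Converged at V/F = 0.3118.
Compositions from xᵢ = zᵢ/(1+V/F(Kᵢ−1)), yᵢ = Kᵢxᵢ:
  acetaldehyde: x = 0.1061, y = 0.3935
  isopentane: x = 0.0937, y = 0.3393
  1-propanol: x = 0.3124, y = 0.1062
  n-heptane: x = 0.4878, y = 0.1610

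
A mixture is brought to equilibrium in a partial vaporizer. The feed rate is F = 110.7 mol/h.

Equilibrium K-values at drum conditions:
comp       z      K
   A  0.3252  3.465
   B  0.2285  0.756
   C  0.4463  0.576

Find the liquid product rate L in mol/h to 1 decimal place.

L = 43.3 mol/h

Let ψ = V/F and solve Σ zᵢ(Kᵢ−1)/(1+ψ(Kᵢ−1)) = 0.
Check two-phase: ΣzᵢKᵢ = 1.5566 > 1 and Σzᵢ/Kᵢ = 1.1709 > 1, so g(0) = 0.5566 > 0 and g(1) = -0.1709 < 0.
Newton–Raphson from ψ = 0.54:
  ψ = 0.5400: g = 0.03424, g' = -0.5166 → ψ = 0.6063
  ψ = 0.6063: g = 0.00122, g' = -0.4817 → ψ = 0.6088
Converged at ψ = 0.6088.
Then V = ψ·F = 0.6088·110.7 = 67.4 mol/h and L = F − V = 43.3 mol/h.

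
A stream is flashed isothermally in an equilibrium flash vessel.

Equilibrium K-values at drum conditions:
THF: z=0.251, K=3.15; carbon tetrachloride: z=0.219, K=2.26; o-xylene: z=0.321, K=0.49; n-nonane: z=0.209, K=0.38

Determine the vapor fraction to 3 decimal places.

Rachford–Rice: g(ψ) = Σ zᵢ(Kᵢ−1)/(1+ψ(Kᵢ−1)) = 0.
Check two-phase: ΣzᵢKᵢ = 1.522 > 1 and Σzᵢ/Kᵢ = 1.382 > 1, so g(0) = 0.522 > 0 and g(1) = -0.382 < 0.
Newton iteration, ψ⁰ = 0.61:
  ψ = 0.610: g = -0.0565, g' = -0.712 → ψ = 0.531
  ψ = 0.531: g = -0.0001, g' = -0.713 → ψ = 0.530
Converged at ψ = 0.530.

ψ = 0.530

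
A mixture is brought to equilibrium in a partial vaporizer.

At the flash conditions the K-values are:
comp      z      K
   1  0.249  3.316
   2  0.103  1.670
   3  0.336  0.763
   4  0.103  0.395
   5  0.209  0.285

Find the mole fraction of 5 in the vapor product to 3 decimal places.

y_5 = 0.080

Newton iteration, V/F⁰ = 0.5:
  V/F = 0.500: g = -0.0933, g' = -0.673 → V/F = 0.361
  V/F = 0.361: g = 0.0011, g' = -0.704 → V/F = 0.363
Converged at V/F = 0.363.
Compositions from xᵢ = zᵢ/(1+V/F(Kᵢ−1)), yᵢ = Kᵢxᵢ:
  1: x = 0.135, y = 0.449
  2: x = 0.083, y = 0.138
  3: x = 0.368, y = 0.281
  4: x = 0.132, y = 0.052
  5: x = 0.282, y = 0.080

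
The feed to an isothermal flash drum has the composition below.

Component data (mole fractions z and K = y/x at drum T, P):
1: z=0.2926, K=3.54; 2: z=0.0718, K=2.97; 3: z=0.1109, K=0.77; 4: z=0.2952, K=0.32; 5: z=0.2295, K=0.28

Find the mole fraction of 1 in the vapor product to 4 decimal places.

Rachford–Rice: g(V/F) = Σ zᵢ(Kᵢ−1)/(1+V/F(Kᵢ−1)) = 0.
g(0) = ΣzᵢKᵢ − 1 = 0.4932 and g(1) = 1 − Σzᵢ/Kᵢ = -0.9930, so a root lies in (0, 1).
Iterate (Newton) starting at V/F = 0.5:
  V/F = 0.5000: g = -0.19249, g' = -1.0484 → V/F = 0.3164
  V/F = 0.3164: g = 0.00194, g' = -1.1140 → V/F = 0.3181
Converged at V/F = 0.3181.
Compositions from xᵢ = zᵢ/(1+V/F(Kᵢ−1)), yᵢ = Kᵢxᵢ:
  1: x = 0.1618, y = 0.5729
  2: x = 0.0441, y = 0.1311
  3: x = 0.1197, y = 0.0921
  4: x = 0.3767, y = 0.1205
  5: x = 0.2977, y = 0.0834

y_1 = 0.5729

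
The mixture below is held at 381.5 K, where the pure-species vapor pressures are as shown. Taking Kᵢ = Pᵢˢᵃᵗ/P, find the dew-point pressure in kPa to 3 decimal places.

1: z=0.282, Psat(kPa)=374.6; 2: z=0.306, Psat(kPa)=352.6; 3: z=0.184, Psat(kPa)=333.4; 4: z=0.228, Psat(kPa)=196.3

At the dew point ψ → 1, so Σzᵢ/Kᵢ = 1 with Kᵢ = Pᵢˢᵃᵗ/P ⇒ 1/P = Σzᵢ/Pᵢˢᵃᵗ.
1/P = 0.282/374.6 + 0.306/352.6 + 0.184/333.4 + 0.228/196.3 = 0.003334 ⇒ P = 299.938 kPa

Pdew = 299.938 kPa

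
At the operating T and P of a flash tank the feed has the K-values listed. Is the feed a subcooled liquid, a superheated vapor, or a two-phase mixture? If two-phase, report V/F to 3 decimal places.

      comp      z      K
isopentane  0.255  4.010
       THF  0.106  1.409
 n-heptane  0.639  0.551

two-phase, V/F = 0.455

ΣzᵢKᵢ = 1.524; Σzᵢ/Kᵢ = 1.299.
Both exceed 1, so a two-phase solution exists.
Material balance + equilibrium reduce to Σ zᵢ(Kᵢ−1)/(1+ψ(Kᵢ−1)) = 0.
Newton–Raphson from ψ = 0.51:
  ψ = 0.510: g = -0.0335, g' = -0.588 → ψ = 0.453
  ψ = 0.453: g = 0.0011, g' = -0.629 → ψ = 0.455
Converged at ψ = 0.455.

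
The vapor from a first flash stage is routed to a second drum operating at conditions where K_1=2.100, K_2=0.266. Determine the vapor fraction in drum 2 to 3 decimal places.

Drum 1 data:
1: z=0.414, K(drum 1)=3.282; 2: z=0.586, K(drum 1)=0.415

Drum 1:
Newton–Raphson from ψ₁ = 0.5:
  ψ₁ = 0.500: g = -0.0433, g' = -0.871 → ψ₁ = 0.450
  ψ₁ = 0.450: g = 0.0005, g' = -0.894 → ψ₁ = 0.451
Converged at ψ₁ = 0.451.
Drum-1 compositions:
  1: x = 0.204, y = 0.670
  2: x = 0.796, y = 0.330
Drum-2 feed = drum-1 vapor: z₂ = (0.6697, 0.3303).
Drum 2:
Material balance + equilibrium reduce to Σ zᵢ(Kᵢ−1)/(1+ψ₂(Kᵢ−1)) = 0.
g(0) = ΣzᵢKᵢ − 1 = 0.494 and g(1) = 1 − Σzᵢ/Kᵢ = -0.561, so a root lies in (0, 1).
Binary case is linear: z₁(K₁−1)(1+ψ₂(K₂−1)) + z₂(K₂−1)(1+ψ₂(K₁−1)) = 0
⇒ ψ₂ = [z₁(K₁−1)+z₂(K₂−1)] / [−(K₁−1)(K₂−1)] = 0.4942/0.8074 = 0.612
  1: x = 0.400, y = 0.840
  2: x = 0.600, y = 0.160

V/F (drum 2) = 0.612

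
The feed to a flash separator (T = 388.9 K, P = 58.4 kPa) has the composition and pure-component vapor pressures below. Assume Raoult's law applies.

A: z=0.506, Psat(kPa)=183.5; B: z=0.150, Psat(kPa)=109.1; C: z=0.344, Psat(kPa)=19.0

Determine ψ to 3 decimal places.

Raoult's law: Kᵢ = Pᵢˢᵃᵗ/P = Pᵢˢᵃᵗ/58.4.
  K_A = 183.5/58.4 = 3.14212, K_B = 109.1/58.4 = 1.86815, K_C = 19.0/58.4 = 0.32534
Rachford–Rice: g(ψ) = Σ zᵢ(Kᵢ−1)/(1+ψ(Kᵢ−1)) = 0.
g(0) = ΣzᵢKᵢ − 1 = 0.982 and g(1) = 1 − Σzᵢ/Kᵢ = -0.299, so a root lies in (0, 1).
Iterate (Newton) starting at ψ = 0.69:
  ψ = 0.690: g = 0.0846, g' = -0.970 → ψ = 0.777
  ψ = 0.777: g = -0.0034, g' = -1.059 → ψ = 0.774
Converged at ψ = 0.774.

ψ = 0.774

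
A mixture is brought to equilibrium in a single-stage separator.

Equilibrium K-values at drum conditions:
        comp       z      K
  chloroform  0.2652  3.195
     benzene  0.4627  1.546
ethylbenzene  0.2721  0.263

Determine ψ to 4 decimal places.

ψ = 0.6978

Iterate (Newton) starting at ψ = 0.67:
  ψ = 0.6700: g = 0.02443, g' = -0.8600 → ψ = 0.6984
  ψ = 0.6984: g = -0.00054, g' = -0.8990 → ψ = 0.6978
Converged at ψ = 0.6978.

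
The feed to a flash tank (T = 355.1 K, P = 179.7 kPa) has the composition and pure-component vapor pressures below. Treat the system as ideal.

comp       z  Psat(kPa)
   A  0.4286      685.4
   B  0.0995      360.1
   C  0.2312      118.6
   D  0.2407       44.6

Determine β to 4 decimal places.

β = 0.6808

Raoult's law: Kᵢ = Pᵢˢᵃᵗ/P = Pᵢˢᵃᵗ/179.7.
  K_A = 685.4/179.7 = 3.814135, K_B = 360.1/179.7 = 2.003895, K_C = 118.6/179.7 = 0.659989, K_D = 44.6/179.7 = 0.248191
Rachford–Rice: g(β) = Σ zᵢ(Kᵢ−1)/(1+β(Kᵢ−1)) = 0.
Check two-phase: ΣzᵢKᵢ = 2.0465 > 1 and Σzᵢ/Kᵢ = 1.4821 > 1, so g(0) = 1.0465 > 0 and g(1) = -0.4821 < 0.
Newton iteration, β⁰ = 0.5:
  β = 0.5000: g = 0.18292, g' = -1.0184 → β = 0.6796
  β = 0.6796: g = 0.00124, g' = -1.0496 → β = 0.6808
Converged at β = 0.6808.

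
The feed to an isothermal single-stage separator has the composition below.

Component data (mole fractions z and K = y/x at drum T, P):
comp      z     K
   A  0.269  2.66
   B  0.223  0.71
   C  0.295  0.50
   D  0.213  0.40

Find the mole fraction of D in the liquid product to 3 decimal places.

x_D = 0.232

Let ψ = V/F and solve Σ zᵢ(Kᵢ−1)/(1+ψ(Kᵢ−1)) = 0.
Check two-phase: ΣzᵢKᵢ = 1.107 > 1 and Σzᵢ/Kᵢ = 1.538 > 1, so g(0) = 0.107 > 0 and g(1) = -0.538 < 0.
Newton iteration, ψ⁰ = 0.5:
  ψ = 0.500: g = -0.2109, g' = -0.535 → ψ = 0.106
  ψ = 0.106: g = 0.0211, g' = -0.726 → ψ = 0.135
Converged at ψ = 0.135.
Compositions from xᵢ = zᵢ/(1+ψ(Kᵢ−1)), yᵢ = Kᵢxᵢ:
  A: x = 0.220, y = 0.584
  B: x = 0.232, y = 0.165
  C: x = 0.316, y = 0.158
  D: x = 0.232, y = 0.093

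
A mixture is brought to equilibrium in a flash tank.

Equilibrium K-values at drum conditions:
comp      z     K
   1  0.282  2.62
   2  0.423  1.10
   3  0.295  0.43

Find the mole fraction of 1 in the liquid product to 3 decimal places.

x_1 = 0.139

Rachford–Rice: g(ψ) = Σ zᵢ(Kᵢ−1)/(1+ψ(Kᵢ−1)) = 0.
Feasibility: ΣzᵢKᵢ = 1.331, Σzᵢ/Kᵢ = 1.178 — both > 1, two phases present.
Newton–Raphson from ψ = 0.6:
  ψ = 0.600: g = 0.0160, g' = -0.415 → ψ = 0.639
  ψ = 0.639: g = -0.0001, g' = -0.419 → ψ = 0.638
Converged at ψ = 0.638.
Compositions from xᵢ = zᵢ/(1+ψ(Kᵢ−1)), yᵢ = Kᵢxᵢ:
  1: x = 0.139, y = 0.363
  2: x = 0.398, y = 0.437
  3: x = 0.464, y = 0.199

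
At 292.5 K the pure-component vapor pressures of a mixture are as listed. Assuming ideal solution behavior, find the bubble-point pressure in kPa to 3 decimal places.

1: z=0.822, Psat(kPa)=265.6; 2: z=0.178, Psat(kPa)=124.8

Pbub = 240.538 kPa

At the bubble point ψ → 0, so ΣzᵢKᵢ = 1 with Kᵢ = Pᵢˢᵃᵗ/P ⇒ P = ΣzᵢPᵢˢᵃᵗ.
P = 0.822·265.6 + 0.178·124.8 = 240.538 kPa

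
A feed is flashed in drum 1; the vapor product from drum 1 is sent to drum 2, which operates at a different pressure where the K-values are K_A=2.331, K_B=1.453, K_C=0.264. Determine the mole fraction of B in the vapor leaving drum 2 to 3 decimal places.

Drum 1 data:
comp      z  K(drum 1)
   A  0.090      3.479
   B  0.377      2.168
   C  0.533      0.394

Drum 1:
Iterate (Newton) starting at ψ₁ = 0.5:
  ψ₁ = 0.500: g = -0.0858, g' = -0.718 → ψ₁ = 0.381
  ψ₁ = 0.381: g = -0.0002, g' = -0.724 → ψ₁ = 0.380
Converged at ψ₁ = 0.380.
Drum-1 compositions:
  A: x = 0.046, y = 0.161
  B: x = 0.261, y = 0.566
  C: x = 0.693, y = 0.273
Drum-2 feed = drum-1 vapor: z₂ = (0.1612, 0.5659, 0.2729).
Drum 2:
Material balance + equilibrium reduce to Σ zᵢ(Kᵢ−1)/(1+ψ₂(Kᵢ−1)) = 0.
Feasibility: ΣzᵢKᵢ = 1.270, Σzᵢ/Kᵢ = 1.492 — both > 1, two phases present.
Newton–Raphson from ψ₂ = 0.5:
  ψ₂ = 0.500: g = 0.0200, g' = -0.550 → ψ₂ = 0.536
Converged at ψ₂ = 0.536.
  A: x = 0.094, y = 0.219
  B: x = 0.455, y = 0.662
  C: x = 0.450, y = 0.119

y_B (drum 2) = 0.662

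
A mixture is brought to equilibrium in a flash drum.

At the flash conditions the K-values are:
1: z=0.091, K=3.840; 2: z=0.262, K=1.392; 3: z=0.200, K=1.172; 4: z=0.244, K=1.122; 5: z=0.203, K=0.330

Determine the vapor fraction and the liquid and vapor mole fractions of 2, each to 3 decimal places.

ψ = 0.626, x_2 = 0.210, y_2 = 0.293

Let ψ = V/F and solve Σ zᵢ(Kᵢ−1)/(1+ψ(Kᵢ−1)) = 0.
Feasibility: ΣzᵢKᵢ = 1.289, Σzᵢ/Kᵢ = 1.215 — both > 1, two phases present.
Newton–Raphson from ψ = 0.5:
  ψ = 0.500: g = 0.0479, g' = -0.368 → ψ = 0.630
  ψ = 0.630: g = -0.0017, g' = -0.401 → ψ = 0.626
Converged at ψ = 0.626.
Compositions from xᵢ = zᵢ/(1+ψ(Kᵢ−1)), yᵢ = Kᵢxᵢ:
  1: x = 0.033, y = 0.126
  2: x = 0.210, y = 0.293
  3: x = 0.181, y = 0.212
  4: x = 0.227, y = 0.254
  5: x = 0.350, y = 0.115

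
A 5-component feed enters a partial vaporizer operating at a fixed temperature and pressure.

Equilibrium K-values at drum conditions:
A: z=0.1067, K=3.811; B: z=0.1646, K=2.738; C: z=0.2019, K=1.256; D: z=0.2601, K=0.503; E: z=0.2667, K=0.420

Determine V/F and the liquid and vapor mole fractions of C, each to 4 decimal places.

V/F = 0.3905, x_C = 0.1836, y_C = 0.2305

Newton iteration, V/F⁰ = 0.5:
  V/F = 0.5000: g = -0.06631, g' = -0.5902 → V/F = 0.3876
  V/F = 0.3876: g = 0.00181, g' = -0.6294 → V/F = 0.3905
Converged at V/F = 0.3905.
Compositions from xᵢ = zᵢ/(1+V/F(Kᵢ−1)), yᵢ = Kᵢxᵢ:
  A: x = 0.0509, y = 0.1938
  B: x = 0.0981, y = 0.2685
  C: x = 0.1836, y = 0.2305
  D: x = 0.3227, y = 0.1623
  E: x = 0.3448, y = 0.1448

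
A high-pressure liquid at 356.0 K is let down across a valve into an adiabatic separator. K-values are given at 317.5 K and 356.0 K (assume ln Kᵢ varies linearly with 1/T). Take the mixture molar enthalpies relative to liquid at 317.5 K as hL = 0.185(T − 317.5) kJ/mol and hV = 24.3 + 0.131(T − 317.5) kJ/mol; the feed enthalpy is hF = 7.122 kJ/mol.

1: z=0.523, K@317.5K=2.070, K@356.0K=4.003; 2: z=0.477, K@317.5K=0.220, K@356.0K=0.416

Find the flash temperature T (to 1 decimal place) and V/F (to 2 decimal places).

T = 320.1 K, V/F = 0.27

Adiabatic flash: solve Rachford–Rice at each trial T, then check hF = ψ·hV(T) + (1−ψ)·hL(T).
  T = 317.5 K: K = (2.070, 0.220), RR gives ψ = 0.225, H_out = 5.461 kJ/mol
  T = 356.0 K: K = (4.003, 0.416), RR gives ψ = 0.737, H_out = 23.493 kJ/mol
  T = 336.8 K: K = (2.936, 0.308), RR gives ψ = 0.510, H_out = 15.426 kJ/mol
  T = 327.1 K: K = (2.476, 0.262), RR gives ψ = 0.385, H_out = 10.931 kJ/mol
  T = 322.3 K: K = (2.267, 0.240), RR gives ψ = 0.312, H_out = 8.383 kJ/mol
  T = 319.9 K: K = (2.167, 0.230), RR gives ψ = 0.270, H_out = 6.980 kJ/mol
Linear interpolation between T = 319.9 (H_out = 6.980) and T = 322.3 (H_out = 8.383) on hF = 7.122 gives T ≈ 320.1 K, at which ψ = 0.27.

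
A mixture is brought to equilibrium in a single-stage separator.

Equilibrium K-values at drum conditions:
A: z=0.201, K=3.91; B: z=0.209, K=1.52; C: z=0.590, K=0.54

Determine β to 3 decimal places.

β = 0.448

Iterate (Newton) starting at β = 0.35:
  β = 0.350: g = 0.0582, g' = -0.636 → β = 0.442
  β = 0.442: g = 0.0038, g' = -0.560 → β = 0.448
Converged at β = 0.448.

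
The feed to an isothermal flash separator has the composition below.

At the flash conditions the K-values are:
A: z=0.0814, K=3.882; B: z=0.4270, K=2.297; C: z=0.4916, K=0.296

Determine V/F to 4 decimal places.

V/F = 0.3913

Material balance + equilibrium reduce to Σ zᵢ(Kᵢ−1)/(1+V/F(Kᵢ−1)) = 0.
Check two-phase: ΣzᵢKᵢ = 1.4423 > 1 and Σzᵢ/Kᵢ = 1.8677 > 1, so g(0) = 0.4423 > 0 and g(1) = -0.8677 < 0.
Newton–Raphson from V/F = 0.5:
  V/F = 0.5000: g = -0.10202, g' = -0.9580 → V/F = 0.3935
  V/F = 0.3935: g = -0.00210, g' = -0.9295 → V/F = 0.3913
Converged at V/F = 0.3913.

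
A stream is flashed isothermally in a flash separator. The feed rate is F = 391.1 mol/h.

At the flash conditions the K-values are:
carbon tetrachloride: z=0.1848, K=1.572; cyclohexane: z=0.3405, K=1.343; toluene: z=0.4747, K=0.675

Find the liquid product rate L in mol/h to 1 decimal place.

L = 202.2 mol/h

Newton iteration, V/F⁰ = 0.62:
  V/F = 0.6200: g = -0.01887, g' = -0.1388 → V/F = 0.4841
  V/F = 0.4841: g = -0.00014, g' = -0.1372 → V/F = 0.4831
Converged at V/F = 0.4831.
Then V = V/F·F = 0.4831·391.1 = 188.9 mol/h and L = F − V = 202.2 mol/h.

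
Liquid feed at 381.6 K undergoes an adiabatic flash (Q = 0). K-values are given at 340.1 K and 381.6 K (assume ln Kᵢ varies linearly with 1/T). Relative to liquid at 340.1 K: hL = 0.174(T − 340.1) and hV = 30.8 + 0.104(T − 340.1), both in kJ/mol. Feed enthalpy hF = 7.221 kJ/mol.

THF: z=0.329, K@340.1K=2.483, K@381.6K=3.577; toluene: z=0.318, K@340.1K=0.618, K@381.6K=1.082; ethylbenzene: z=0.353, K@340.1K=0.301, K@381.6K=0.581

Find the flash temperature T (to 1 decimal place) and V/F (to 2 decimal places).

Adiabatic flash: solve Rachford–Rice at each trial T, then check hF = ψ·hV(T) + (1−ψ)·hL(T).
  T = 340.1 K: K = (2.483, 0.618, 0.301), RR gives ψ = 0.143, H_out = 4.400 kJ/mol
  T = 381.6 K: K = (3.577, 1.082, 0.581), RR gives ψ = 1.000, H_out = 35.116 kJ/mol
  T = 360.9 K: K = (3.013, 0.832, 0.427), RR gives ψ = 0.479, H_out = 17.664 kJ/mol
  T = 350.5 K: K = (2.743, 0.720, 0.360), RR gives ψ = 0.300, H_out = 10.824 kJ/mol
  T = 345.3 K: K = (2.612, 0.668, 0.330), RR gives ψ = 0.220, H_out = 7.599 kJ/mol
  T = 342.7 K: K = (2.547, 0.643, 0.315), RR gives ψ = 0.181, H_out = 6.001 kJ/mol
  T = 344.0 K: K = (2.579, 0.655, 0.322), RR gives ψ = 0.201, H_out = 6.800 kJ/mol
Linear interpolation between T = 344.0 (H_out = 6.800) and T = 345.3 (H_out = 7.599) on hF = 7.221 gives T ≈ 344.7 K, at which ψ = 0.21.

T = 344.7 K, V/F = 0.21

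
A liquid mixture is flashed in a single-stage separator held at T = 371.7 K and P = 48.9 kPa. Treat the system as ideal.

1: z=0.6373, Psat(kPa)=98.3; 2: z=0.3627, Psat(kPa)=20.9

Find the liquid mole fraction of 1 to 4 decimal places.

Raoult's law: Kᵢ = Pᵢˢᵃᵗ/P = Pᵢˢᵃᵗ/48.9.
  K_1 = 98.3/48.9 = 2.010225, K_2 = 20.9/48.9 = 0.427403
Binary case is linear: z₁(K₁−1)(1+ψ(K₂−1)) + z₂(K₂−1)(1+ψ(K₁−1)) = 0
⇒ ψ = [z₁(K₁−1)+z₂(K₂−1)] / [−(K₁−1)(K₂−1)] = 0.43614/0.57845 = 0.7540
Compositions from xᵢ = zᵢ/(1+ψ(Kᵢ−1)), yᵢ = Kᵢxᵢ:
  1: x = 0.3618, y = 0.7272
  2: x = 0.6382, y = 0.2728

x_1 = 0.3618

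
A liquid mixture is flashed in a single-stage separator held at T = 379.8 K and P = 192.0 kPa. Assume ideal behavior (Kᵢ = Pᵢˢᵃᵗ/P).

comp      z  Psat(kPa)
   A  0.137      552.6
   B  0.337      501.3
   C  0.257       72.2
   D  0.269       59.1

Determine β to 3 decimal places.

β = 0.407

Raoult's law: Kᵢ = Pᵢˢᵃᵗ/P = Pᵢˢᵃᵗ/192.0.
  K_A = 552.6/192.0 = 2.87813, K_B = 501.3/192.0 = 2.61094, K_C = 72.2/192.0 = 0.37604, K_D = 59.1/192.0 = 0.30781
Rachford–Rice: g(β) = Σ zᵢ(Kᵢ−1)/(1+β(Kᵢ−1)) = 0.
Feasibility: ΣzᵢKᵢ = 1.454, Σzᵢ/Kᵢ = 1.734 — both > 1, two phases present.
Iterate (Newton) starting at β = 0.5:
  β = 0.500: g = -0.0844, g' = -0.910 → β = 0.407
Converged at β = 0.407.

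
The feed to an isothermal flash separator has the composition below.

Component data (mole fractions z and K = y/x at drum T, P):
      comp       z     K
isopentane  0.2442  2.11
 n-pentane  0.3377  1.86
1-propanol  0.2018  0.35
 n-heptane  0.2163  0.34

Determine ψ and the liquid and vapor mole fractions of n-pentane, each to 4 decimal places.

ψ = 0.4527, x_n-pentane = 0.2431, y_n-pentane = 0.4521

Let ψ = V/F and solve Σ zᵢ(Kᵢ−1)/(1+ψ(Kᵢ−1)) = 0.
Feasibility: ΣzᵢKᵢ = 1.2876, Σzᵢ/Kᵢ = 1.5100 — both > 1, two phases present.
Iterate (Newton) starting at ψ = 0.49:
  ψ = 0.4900: g = -0.02357, g' = -0.6392 → ψ = 0.4531
  ψ = 0.4531: g = -0.00026, g' = -0.6256 → ψ = 0.4527
Converged at ψ = 0.4527.
Compositions from xᵢ = zᵢ/(1+ψ(Kᵢ−1)), yᵢ = Kᵢxᵢ:
  isopentane: x = 0.1625, y = 0.3429
  n-pentane: x = 0.2431, y = 0.4521
  1-propanol: x = 0.2859, y = 0.1001
  n-heptane: x = 0.3085, y = 0.1049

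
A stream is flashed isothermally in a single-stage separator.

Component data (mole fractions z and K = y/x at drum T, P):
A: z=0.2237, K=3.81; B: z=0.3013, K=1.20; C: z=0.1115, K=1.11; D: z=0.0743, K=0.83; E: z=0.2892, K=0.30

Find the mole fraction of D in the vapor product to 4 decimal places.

y_D = 0.0674

Let β = V/F and solve Σ zᵢ(Kᵢ−1)/(1+β(Kᵢ−1)) = 0.
Check two-phase: ΣzᵢKᵢ = 1.4861 > 1 and Σzᵢ/Kᵢ = 1.4638 > 1, so g(0) = 0.4861 > 0 and g(1) = -0.4638 < 0.
Newton–Raphson from β = 0.5:
  β = 0.5000: g = 0.00253, g' = -0.6545 → β = 0.5039
Converged at β = 0.5039.
Compositions from xᵢ = zᵢ/(1+β(Kᵢ−1)), yᵢ = Kᵢxᵢ:
  A: x = 0.0926, y = 0.3528
  B: x = 0.2737, y = 0.3285
  C: x = 0.1056, y = 0.1173
  D: x = 0.0813, y = 0.0674
  E: x = 0.4468, y = 0.1340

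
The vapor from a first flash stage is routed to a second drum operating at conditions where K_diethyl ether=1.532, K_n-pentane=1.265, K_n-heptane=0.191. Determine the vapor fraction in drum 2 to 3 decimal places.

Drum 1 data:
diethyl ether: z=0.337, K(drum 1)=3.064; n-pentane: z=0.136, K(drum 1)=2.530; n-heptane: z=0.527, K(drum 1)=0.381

Drum 1:
Iterate (Newton) starting at ψ₁ = 0.31:
  ψ₁ = 0.310: g = 0.1616, g' = -0.990 → ψ₁ = 0.473
  ψ₁ = 0.473: g = 0.0111, g' = -0.878 → ψ₁ = 0.486
Converged at ψ₁ = 0.486.
Drum-1 compositions:
  diethyl ether: x = 0.168, y = 0.515
  n-pentane: x = 0.078, y = 0.197
  n-heptane: x = 0.754, y = 0.287
Drum-2 feed = drum-1 vapor: z₂ = (0.5155, 0.1973, 0.2872).
Drum 2:
Newton–Raphson from ψ₂ = 0.62:
  ψ₂ = 0.620: g = -0.2150, g' = -0.849 → ψ₂ = 0.367
  ψ₂ = 0.367: g = -0.0533, g' = -0.494 → ψ₂ = 0.259
  ψ₂ = 0.259: g = -0.0039, g' = -0.426 → ψ₂ = 0.250
Converged at ψ₂ = 0.250.
  diethyl ether: x = 0.455, y = 0.697
  n-pentane: x = 0.185, y = 0.234
  n-heptane: x = 0.360, y = 0.069

V/F (drum 2) = 0.250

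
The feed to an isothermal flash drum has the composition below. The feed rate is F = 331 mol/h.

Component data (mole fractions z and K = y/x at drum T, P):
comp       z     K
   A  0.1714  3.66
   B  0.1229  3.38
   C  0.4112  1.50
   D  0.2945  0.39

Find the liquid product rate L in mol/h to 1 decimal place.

Let ψ = V/F and solve Σ zᵢ(Kᵢ−1)/(1+ψ(Kᵢ−1)) = 0.
Feasibility: ΣzᵢKᵢ = 1.7744, Σzᵢ/Kᵢ = 1.1125 — both > 1, two phases present.
Iterate (Newton) starting at ψ = 0.5:
  ψ = 0.5000: g = 0.23524, g' = -0.6612 → ψ = 0.8558
  ψ = 0.8558: g = 0.00362, g' = -0.7185 → ψ = 0.8608
Converged at ψ = 0.8608.
Then V = ψ·F = 0.8608·331 = 284.9 mol/h and L = F − V = 46.1 mol/h.

L = 46.1 mol/h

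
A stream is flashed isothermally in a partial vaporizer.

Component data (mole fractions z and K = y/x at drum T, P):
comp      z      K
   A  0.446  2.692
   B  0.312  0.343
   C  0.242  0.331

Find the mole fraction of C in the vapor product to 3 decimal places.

y_C = 0.104

Rachford–Rice: g(ψ) = Σ zᵢ(Kᵢ−1)/(1+ψ(Kᵢ−1)) = 0.
Check two-phase: ΣzᵢKᵢ = 1.388 > 1 and Σzᵢ/Kᵢ = 1.806 > 1, so g(0) = 0.388 > 0 and g(1) = -0.806 < 0.
Newton iteration, ψ⁰ = 0.5:
  ψ = 0.500: g = -0.1397, g' = -0.918 → ψ = 0.348
  ψ = 0.348: g = -0.0016, g' = -0.916 → ψ = 0.346
Converged at ψ = 0.346.
Compositions from xᵢ = zᵢ/(1+ψ(Kᵢ−1)), yᵢ = Kᵢxᵢ:
  A: x = 0.281, y = 0.757
  B: x = 0.404, y = 0.139
  C: x = 0.315, y = 0.104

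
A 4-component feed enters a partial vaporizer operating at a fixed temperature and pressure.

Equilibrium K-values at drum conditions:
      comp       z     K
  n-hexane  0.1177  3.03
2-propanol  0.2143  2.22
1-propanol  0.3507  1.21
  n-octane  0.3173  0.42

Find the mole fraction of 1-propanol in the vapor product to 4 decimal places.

y_1-propanol = 0.3708

Rachford–Rice: g(ψ) = Σ zᵢ(Kᵢ−1)/(1+ψ(Kᵢ−1)) = 0.
Feasibility: ΣzᵢKᵢ = 1.3900, Σzᵢ/Kᵢ = 1.1807 — both > 1, two phases present.
Newton–Raphson from ψ = 0.5:
  ψ = 0.5000: g = 0.08841, g' = -0.4669 → ψ = 0.6893
  ψ = 0.6893: g = -0.00071, g' = -0.4865 → ψ = 0.6879
Converged at ψ = 0.6879.
Compositions from xᵢ = zᵢ/(1+ψ(Kᵢ−1)), yᵢ = Kᵢxᵢ:
  n-hexane: x = 0.0491, y = 0.1488
  2-propanol: x = 0.1165, y = 0.2587
  1-propanol: x = 0.3064, y = 0.3708
  n-octane: x = 0.5279, y = 0.2217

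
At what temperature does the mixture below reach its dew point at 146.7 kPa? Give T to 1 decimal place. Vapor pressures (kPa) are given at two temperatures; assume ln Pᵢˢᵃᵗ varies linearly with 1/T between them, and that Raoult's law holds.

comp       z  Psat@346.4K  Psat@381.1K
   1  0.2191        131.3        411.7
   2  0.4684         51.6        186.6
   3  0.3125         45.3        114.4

Dew-point temperature: Σzᵢ·P/Pᵢˢᵃᵗ(T) = 1. Interpolate ln Pᵢˢᵃᵗ = aᵢ + bᵢ/T.
  T = 346.4 K: ΣzᵢP/Pᵢˢᵃᵗ = 2.5885
  T = 381.1 K: ΣzᵢP/Pᵢˢᵃᵗ = 0.8470
  T = 363.8 K: ΣzᵢP/Pᵢˢᵃᵗ = 1.4343
  T = 372.5 K: ΣzᵢP/Pᵢˢᵃᵗ = 1.0929
  T = 376.8 K: ΣzᵢP/Pᵢˢᵃᵗ = 0.9606
  T = 374.6 K: ΣzᵢP/Pᵢˢᵃᵗ = 1.0257
  T = 375.7 K: ΣzᵢP/Pᵢˢᵃᵗ = 0.9925
  T = 375.1 K: ΣzᵢP/Pᵢˢᵃᵗ = 1.0105
Interpolating between 375.1 K and 375.7 K gives T ≈ 375.4 K.

T = 375.4 K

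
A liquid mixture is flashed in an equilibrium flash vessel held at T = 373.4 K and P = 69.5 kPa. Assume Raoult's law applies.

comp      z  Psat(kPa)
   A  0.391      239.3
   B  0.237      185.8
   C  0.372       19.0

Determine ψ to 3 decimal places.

Raoult's law: Kᵢ = Pᵢˢᵃᵗ/P = Pᵢˢᵃᵗ/69.5.
  K_A = 239.3/69.5 = 3.44317, K_B = 185.8/69.5 = 2.67338, K_C = 19.0/69.5 = 0.27338
Material balance + equilibrium reduce to Σ zᵢ(Kᵢ−1)/(1+ψ(Kᵢ−1)) = 0.
Feasibility: ΣzᵢKᵢ = 2.082, Σzᵢ/Kᵢ = 1.563 — both > 1, two phases present.
Newton–Raphson from ψ = 0.5:
  ψ = 0.500: g = 0.2214, g' = -1.154 → ψ = 0.692
  ψ = 0.692: g = -0.0046, g' = -1.259 → ψ = 0.688
Converged at ψ = 0.688.

ψ = 0.688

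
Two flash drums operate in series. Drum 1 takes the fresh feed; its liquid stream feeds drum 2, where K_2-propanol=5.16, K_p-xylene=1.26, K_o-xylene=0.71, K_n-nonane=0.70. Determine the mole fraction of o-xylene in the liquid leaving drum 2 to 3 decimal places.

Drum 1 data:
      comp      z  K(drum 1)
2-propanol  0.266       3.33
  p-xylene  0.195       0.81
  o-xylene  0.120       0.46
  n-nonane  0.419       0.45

x_o-xylene (drum 2) = 0.172

Drum 1:
Material balance + equilibrium reduce to Σ zᵢ(Kᵢ−1)/(1+ψ₁(Kᵢ−1)) = 0.
Check two-phase: ΣzᵢKᵢ = 1.287 > 1 and Σzᵢ/Kᵢ = 1.513 > 1, so g(0) = 0.287 > 0 and g(1) = -0.513 < 0.
Newton iteration, ψ₁⁰ = 0.39:
  ψ₁ = 0.390: g = -0.0908, g' = -0.666 → ψ₁ = 0.254
  ψ₁ = 0.254: g = 0.0077, g' = -0.796 → ψ₁ = 0.263
Converged at ψ₁ = 0.263.
Drum-1 compositions:
  2-propanol: x = 0.165, y = 0.549
  p-xylene: x = 0.205, y = 0.166
  o-xylene: x = 0.140, y = 0.064
  n-nonane: x = 0.490, y = 0.220
Drum-2 feed = drum-1 liquid: z₂ = (0.1648, 0.2053, 0.1399, 0.4900).
Drum 2:
Material balance + equilibrium reduce to Σ zᵢ(Kᵢ−1)/(1+ψ₂(Kᵢ−1)) = 0.
Feasibility: ΣzᵢKᵢ = 1.551, Σzᵢ/Kᵢ = 1.092 — both > 1, two phases present.
Newton iteration, ψ₂⁰ = 0.5:
  ψ₂ = 0.500: g = 0.0495, g' = -0.389 → ψ₂ = 0.627
  ψ₂ = 0.627: g = 0.0052, g' = -0.314 → ψ₂ = 0.644
Converged at ψ₂ = 0.644.
  2-propanol: x = 0.045, y = 0.231
  p-xylene: x = 0.176, y = 0.222
  o-xylene: x = 0.172, y = 0.122
  n-nonane: x = 0.607, y = 0.425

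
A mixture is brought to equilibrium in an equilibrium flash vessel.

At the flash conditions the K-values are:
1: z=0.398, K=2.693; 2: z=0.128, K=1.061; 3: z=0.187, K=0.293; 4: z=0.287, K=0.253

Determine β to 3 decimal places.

Material balance + equilibrium reduce to Σ zᵢ(Kᵢ−1)/(1+β(Kᵢ−1)) = 0.
Feasibility: ΣzᵢKᵢ = 1.335, Σzᵢ/Kᵢ = 2.041 — both > 1, two phases present.
Iterate (Newton) starting at β = 0.37:
  β = 0.370: g = -0.0534, g' = -0.909 → β = 0.311
Converged at β = 0.311.

β = 0.311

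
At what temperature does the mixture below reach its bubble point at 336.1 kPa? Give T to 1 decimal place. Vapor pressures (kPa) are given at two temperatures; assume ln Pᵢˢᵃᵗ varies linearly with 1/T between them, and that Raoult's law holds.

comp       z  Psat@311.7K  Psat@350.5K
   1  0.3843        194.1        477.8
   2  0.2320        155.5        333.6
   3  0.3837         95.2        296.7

Bubble-point temperature: ΣzᵢPᵢˢᵃᵗ(T) = P. Interpolate ln Pᵢˢᵃᵗ = aᵢ + bᵢ/T.
  T = 311.7 K: ΣzᵢPᵢˢᵃᵗ = 147.20 kPa
  T = 350.5 K: ΣzᵢPᵢˢᵃᵗ = 374.86 kPa
  T = 331.1 K: ΣzᵢPᵢˢᵃᵗ = 240.87 kPa
  T = 340.8 K: ΣzᵢPᵢˢᵃᵗ = 302.23 kPa
  T = 345.6 K: ΣzᵢPᵢˢᵃᵗ = 336.68 kPa
  T = 343.2 K: ΣzᵢPᵢˢᵃᵗ = 319.10 kPa
Interpolating between 343.2 K and 345.6 K gives T ≈ 345.5 K.

T = 345.5 K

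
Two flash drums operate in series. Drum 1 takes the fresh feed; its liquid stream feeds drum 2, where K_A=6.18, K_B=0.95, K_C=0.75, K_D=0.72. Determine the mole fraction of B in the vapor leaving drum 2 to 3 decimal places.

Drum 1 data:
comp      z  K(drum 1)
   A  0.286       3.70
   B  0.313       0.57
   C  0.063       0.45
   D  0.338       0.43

Drum 1:
Let ψ₁ = V/F and solve Σ zᵢ(Kᵢ−1)/(1+ψ₁(Kᵢ−1)) = 0.
Check two-phase: ΣzᵢKᵢ = 1.410 > 1 and Σzᵢ/Kᵢ = 1.552 > 1, so g(0) = 0.410 > 0 and g(1) = -0.552 < 0.
Iterate (Newton) starting at ψ₁ = 0.5:
  ψ₁ = 0.500: g = -0.1601, g' = -0.723 → ψ₁ = 0.278
  ψ₁ = 0.278: g = 0.0180, g' = -0.936 → ψ₁ = 0.298
Converged at ψ₁ = 0.298.
Drum-1 compositions:
  A: x = 0.158, y = 0.586
  B: x = 0.359, y = 0.205
  C: x = 0.075, y = 0.034
  D: x = 0.407, y = 0.175
Drum-2 feed = drum-1 liquid: z₂ = (0.1585, 0.3590, 0.0754, 0.4072).
Drum 2:
Newton iteration, ψ₂⁰ = 0.5:
  ψ₂ = 0.500: g = 0.0562, g' = -0.380 → ψ₂ = 0.648
  ψ₂ = 0.648: g = 0.0082, g' = -0.279 → ψ₂ = 0.677
  ψ₂ = 0.677: g = 0.0002, g' = -0.266 → ψ₂ = 0.678
Converged at ψ₂ = 0.678.
  A: x = 0.035, y = 0.217
  B: x = 0.372, y = 0.353
  C: x = 0.091, y = 0.068
  D: x = 0.503, y = 0.362

y_B (drum 2) = 0.353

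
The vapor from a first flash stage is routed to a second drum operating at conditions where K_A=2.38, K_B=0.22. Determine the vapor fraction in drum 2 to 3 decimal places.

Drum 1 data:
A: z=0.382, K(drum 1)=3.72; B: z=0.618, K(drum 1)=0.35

Drum 1:
Let ψ₁ = V/F and solve Σ zᵢ(Kᵢ−1)/(1+ψ₁(Kᵢ−1)) = 0.
Feasibility: ΣzᵢKᵢ = 1.637, Σzᵢ/Kᵢ = 1.868 — both > 1, two phases present.
Binary case is linear: z₁(K₁−1)(1+ψ₁(K₂−1)) + z₂(K₂−1)(1+ψ₁(K₁−1)) = 0
⇒ ψ₁ = [z₁(K₁−1)+z₂(K₂−1)] / [−(K₁−1)(K₂−1)] = 0.6373/1.7680 = 0.360
Drum-1 compositions:
  A: x = 0.193, y = 0.718
  B: x = 0.807, y = 0.282
Drum-2 feed = drum-1 vapor: z₂ = (0.7175, 0.2825).
Drum 2:
Newton–Raphson from ψ₂ = 0.62:
  ψ₂ = 0.620: g = 0.1069, g' = -1.041 → ψ₂ = 0.723
  ψ₂ = 0.723: g = -0.0093, g' = -1.245 → ψ₂ = 0.715
Converged at ψ₂ = 0.715.
  A: x = 0.361, y = 0.859
  B: x = 0.639, y = 0.141

V/F (drum 2) = 0.715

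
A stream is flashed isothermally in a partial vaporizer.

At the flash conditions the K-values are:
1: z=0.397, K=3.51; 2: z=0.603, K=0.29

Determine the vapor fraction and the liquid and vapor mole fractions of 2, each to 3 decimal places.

Binary case is linear: z₁(K₁−1)(1+ψ(K₂−1)) + z₂(K₂−1)(1+ψ(K₁−1)) = 0
⇒ ψ = [z₁(K₁−1)+z₂(K₂−1)] / [−(K₁−1)(K₂−1)] = 0.5683/1.7821 = 0.319
Compositions from xᵢ = zᵢ/(1+ψ(Kᵢ−1)), yᵢ = Kᵢxᵢ:
  1: x = 0.220, y = 0.774
  2: x = 0.780, y = 0.226

ψ = 0.319, x_2 = 0.780, y_2 = 0.226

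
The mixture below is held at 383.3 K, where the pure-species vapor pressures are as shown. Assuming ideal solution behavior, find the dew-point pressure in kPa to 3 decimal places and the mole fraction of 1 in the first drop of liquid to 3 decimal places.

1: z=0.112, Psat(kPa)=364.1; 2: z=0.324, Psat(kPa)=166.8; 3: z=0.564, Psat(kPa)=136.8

At the dew point ψ → 1, so Σzᵢ/Kᵢ = 1 with Kᵢ = Pᵢˢᵃᵗ/P ⇒ 1/P = Σzᵢ/Pᵢˢᵃᵗ.
1/P = 0.112/364.1 + 0.324/166.8 + 0.564/136.8 = 0.006373 ⇒ P = 156.915 kPa
xᵢ = zᵢP/Pᵢˢᵃᵗ ⇒ x_1 = 0.112·156.915/364.1 = 0.048

Pdew = 156.915 kPa, x_1 = 0.048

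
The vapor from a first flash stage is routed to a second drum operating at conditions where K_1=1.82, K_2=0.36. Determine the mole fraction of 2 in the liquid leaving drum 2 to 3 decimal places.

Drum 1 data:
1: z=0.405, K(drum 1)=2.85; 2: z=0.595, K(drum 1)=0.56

Drum 1:
Let ψ₁ = V/F and solve Σ zᵢ(Kᵢ−1)/(1+ψ₁(Kᵢ−1)) = 0.
Check two-phase: ΣzᵢKᵢ = 1.487 > 1 and Σzᵢ/Kᵢ = 1.205 > 1, so g(0) = 0.487 > 0 and g(1) = -0.205 < 0.
Newton–Raphson from ψ₁ = 0.48:
  ψ₁ = 0.480: g = 0.0650, g' = -0.574 → ψ₁ = 0.593
  ψ₁ = 0.593: g = 0.0030, g' = -0.526 → ψ₁ = 0.599
Converged at ψ₁ = 0.599.
Drum-1 compositions:
  1: x = 0.192, y = 0.548
  2: x = 0.808, y = 0.452
Drum-2 feed = drum-1 vapor: z₂ = (0.5476, 0.4524).
Drum 2:
Binary case is linear: z₁(K₁−1)(1+ψ₂(K₂−1)) + z₂(K₂−1)(1+ψ₂(K₁−1)) = 0
⇒ ψ₂ = [z₁(K₁−1)+z₂(K₂−1)] / [−(K₁−1)(K₂−1)] = 0.1595/0.5248 = 0.304
  1: x = 0.438, y = 0.798
  2: x = 0.562, y = 0.202

x_2 (drum 2) = 0.562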